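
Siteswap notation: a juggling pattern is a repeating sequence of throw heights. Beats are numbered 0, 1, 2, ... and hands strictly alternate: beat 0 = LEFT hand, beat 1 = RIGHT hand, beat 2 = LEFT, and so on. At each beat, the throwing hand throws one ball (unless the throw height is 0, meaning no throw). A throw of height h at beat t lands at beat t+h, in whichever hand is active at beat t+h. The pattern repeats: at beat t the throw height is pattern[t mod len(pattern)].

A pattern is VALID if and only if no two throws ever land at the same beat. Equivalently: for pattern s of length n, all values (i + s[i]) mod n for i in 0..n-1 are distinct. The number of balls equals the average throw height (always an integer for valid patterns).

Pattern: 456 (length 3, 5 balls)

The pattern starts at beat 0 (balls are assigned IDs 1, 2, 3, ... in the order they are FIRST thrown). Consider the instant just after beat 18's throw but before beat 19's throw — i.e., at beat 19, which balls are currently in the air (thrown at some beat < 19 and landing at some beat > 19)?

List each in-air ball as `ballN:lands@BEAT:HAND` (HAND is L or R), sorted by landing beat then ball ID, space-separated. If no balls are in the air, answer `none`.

Answer: ball3:lands@20:L ball4:lands@21:R ball1:lands@22:L ball5:lands@23:R

Derivation:
Beat 0 (L): throw ball1 h=4 -> lands@4:L; in-air after throw: [b1@4:L]
Beat 1 (R): throw ball2 h=5 -> lands@6:L; in-air after throw: [b1@4:L b2@6:L]
Beat 2 (L): throw ball3 h=6 -> lands@8:L; in-air after throw: [b1@4:L b2@6:L b3@8:L]
Beat 3 (R): throw ball4 h=4 -> lands@7:R; in-air after throw: [b1@4:L b2@6:L b4@7:R b3@8:L]
Beat 4 (L): throw ball1 h=5 -> lands@9:R; in-air after throw: [b2@6:L b4@7:R b3@8:L b1@9:R]
Beat 5 (R): throw ball5 h=6 -> lands@11:R; in-air after throw: [b2@6:L b4@7:R b3@8:L b1@9:R b5@11:R]
Beat 6 (L): throw ball2 h=4 -> lands@10:L; in-air after throw: [b4@7:R b3@8:L b1@9:R b2@10:L b5@11:R]
Beat 7 (R): throw ball4 h=5 -> lands@12:L; in-air after throw: [b3@8:L b1@9:R b2@10:L b5@11:R b4@12:L]
Beat 8 (L): throw ball3 h=6 -> lands@14:L; in-air after throw: [b1@9:R b2@10:L b5@11:R b4@12:L b3@14:L]
Beat 9 (R): throw ball1 h=4 -> lands@13:R; in-air after throw: [b2@10:L b5@11:R b4@12:L b1@13:R b3@14:L]
Beat 10 (L): throw ball2 h=5 -> lands@15:R; in-air after throw: [b5@11:R b4@12:L b1@13:R b3@14:L b2@15:R]
Beat 11 (R): throw ball5 h=6 -> lands@17:R; in-air after throw: [b4@12:L b1@13:R b3@14:L b2@15:R b5@17:R]
Beat 12 (L): throw ball4 h=4 -> lands@16:L; in-air after throw: [b1@13:R b3@14:L b2@15:R b4@16:L b5@17:R]
Beat 13 (R): throw ball1 h=5 -> lands@18:L; in-air after throw: [b3@14:L b2@15:R b4@16:L b5@17:R b1@18:L]
Beat 14 (L): throw ball3 h=6 -> lands@20:L; in-air after throw: [b2@15:R b4@16:L b5@17:R b1@18:L b3@20:L]
Beat 15 (R): throw ball2 h=4 -> lands@19:R; in-air after throw: [b4@16:L b5@17:R b1@18:L b2@19:R b3@20:L]
Beat 16 (L): throw ball4 h=5 -> lands@21:R; in-air after throw: [b5@17:R b1@18:L b2@19:R b3@20:L b4@21:R]
Beat 17 (R): throw ball5 h=6 -> lands@23:R; in-air after throw: [b1@18:L b2@19:R b3@20:L b4@21:R b5@23:R]
Beat 18 (L): throw ball1 h=4 -> lands@22:L; in-air after throw: [b2@19:R b3@20:L b4@21:R b1@22:L b5@23:R]
Beat 19 (R): throw ball2 h=5 -> lands@24:L; in-air after throw: [b3@20:L b4@21:R b1@22:L b5@23:R b2@24:L]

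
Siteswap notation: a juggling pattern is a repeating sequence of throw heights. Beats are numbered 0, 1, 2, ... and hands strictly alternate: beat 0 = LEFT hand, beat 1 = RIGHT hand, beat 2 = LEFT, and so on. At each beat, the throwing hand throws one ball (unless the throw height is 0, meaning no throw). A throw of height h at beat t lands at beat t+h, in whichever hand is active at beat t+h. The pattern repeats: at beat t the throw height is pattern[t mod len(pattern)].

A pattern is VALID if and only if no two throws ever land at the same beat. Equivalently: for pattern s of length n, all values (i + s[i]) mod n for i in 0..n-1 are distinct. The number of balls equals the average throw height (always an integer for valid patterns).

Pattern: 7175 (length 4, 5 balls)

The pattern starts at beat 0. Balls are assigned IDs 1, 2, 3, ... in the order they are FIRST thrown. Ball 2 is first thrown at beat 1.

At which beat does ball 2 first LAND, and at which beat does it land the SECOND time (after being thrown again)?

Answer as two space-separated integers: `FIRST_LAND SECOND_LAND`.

Answer: 2 9

Derivation:
Beat 0 (L): throw ball1 h=7 -> lands@7:R; in-air after throw: [b1@7:R]
Beat 1 (R): throw ball2 h=1 -> lands@2:L; in-air after throw: [b2@2:L b1@7:R]
Beat 2 (L): throw ball2 h=7 -> lands@9:R; in-air after throw: [b1@7:R b2@9:R]
Beat 3 (R): throw ball3 h=5 -> lands@8:L; in-air after throw: [b1@7:R b3@8:L b2@9:R]
Beat 4 (L): throw ball4 h=7 -> lands@11:R; in-air after throw: [b1@7:R b3@8:L b2@9:R b4@11:R]
Beat 5 (R): throw ball5 h=1 -> lands@6:L; in-air after throw: [b5@6:L b1@7:R b3@8:L b2@9:R b4@11:R]
Beat 6 (L): throw ball5 h=7 -> lands@13:R; in-air after throw: [b1@7:R b3@8:L b2@9:R b4@11:R b5@13:R]
Beat 7 (R): throw ball1 h=5 -> lands@12:L; in-air after throw: [b3@8:L b2@9:R b4@11:R b1@12:L b5@13:R]
Beat 8 (L): throw ball3 h=7 -> lands@15:R; in-air after throw: [b2@9:R b4@11:R b1@12:L b5@13:R b3@15:R]
Beat 9 (R): throw ball2 h=1 -> lands@10:L; in-air after throw: [b2@10:L b4@11:R b1@12:L b5@13:R b3@15:R]
Ball 2: thrown@1 h=1 -> first land @2; rethrown@2 h=7 -> second land @9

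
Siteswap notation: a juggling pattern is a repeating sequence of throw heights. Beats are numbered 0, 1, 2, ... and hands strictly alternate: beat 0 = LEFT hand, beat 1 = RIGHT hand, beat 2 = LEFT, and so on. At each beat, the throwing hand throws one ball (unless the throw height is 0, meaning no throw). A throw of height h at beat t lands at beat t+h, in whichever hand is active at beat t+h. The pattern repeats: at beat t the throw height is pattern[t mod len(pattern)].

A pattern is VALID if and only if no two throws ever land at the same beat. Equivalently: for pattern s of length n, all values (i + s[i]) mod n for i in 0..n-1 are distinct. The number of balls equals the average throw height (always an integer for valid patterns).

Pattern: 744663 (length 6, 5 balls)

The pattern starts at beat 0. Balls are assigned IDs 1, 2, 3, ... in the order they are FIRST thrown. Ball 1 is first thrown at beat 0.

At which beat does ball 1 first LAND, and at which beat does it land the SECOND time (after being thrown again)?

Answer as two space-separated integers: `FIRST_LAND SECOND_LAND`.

Answer: 7 11

Derivation:
Beat 0 (L): throw ball1 h=7 -> lands@7:R; in-air after throw: [b1@7:R]
Beat 1 (R): throw ball2 h=4 -> lands@5:R; in-air after throw: [b2@5:R b1@7:R]
Beat 2 (L): throw ball3 h=4 -> lands@6:L; in-air after throw: [b2@5:R b3@6:L b1@7:R]
Beat 3 (R): throw ball4 h=6 -> lands@9:R; in-air after throw: [b2@5:R b3@6:L b1@7:R b4@9:R]
Beat 4 (L): throw ball5 h=6 -> lands@10:L; in-air after throw: [b2@5:R b3@6:L b1@7:R b4@9:R b5@10:L]
Beat 5 (R): throw ball2 h=3 -> lands@8:L; in-air after throw: [b3@6:L b1@7:R b2@8:L b4@9:R b5@10:L]
Beat 6 (L): throw ball3 h=7 -> lands@13:R; in-air after throw: [b1@7:R b2@8:L b4@9:R b5@10:L b3@13:R]
Beat 7 (R): throw ball1 h=4 -> lands@11:R; in-air after throw: [b2@8:L b4@9:R b5@10:L b1@11:R b3@13:R]
Beat 8 (L): throw ball2 h=4 -> lands@12:L; in-air after throw: [b4@9:R b5@10:L b1@11:R b2@12:L b3@13:R]
Beat 9 (R): throw ball4 h=6 -> lands@15:R; in-air after throw: [b5@10:L b1@11:R b2@12:L b3@13:R b4@15:R]
Beat 10 (L): throw ball5 h=6 -> lands@16:L; in-air after throw: [b1@11:R b2@12:L b3@13:R b4@15:R b5@16:L]
Beat 11 (R): throw ball1 h=3 -> lands@14:L; in-air after throw: [b2@12:L b3@13:R b1@14:L b4@15:R b5@16:L]
Ball 1: thrown@0 h=7 -> first land @7; rethrown@7 h=4 -> second land @11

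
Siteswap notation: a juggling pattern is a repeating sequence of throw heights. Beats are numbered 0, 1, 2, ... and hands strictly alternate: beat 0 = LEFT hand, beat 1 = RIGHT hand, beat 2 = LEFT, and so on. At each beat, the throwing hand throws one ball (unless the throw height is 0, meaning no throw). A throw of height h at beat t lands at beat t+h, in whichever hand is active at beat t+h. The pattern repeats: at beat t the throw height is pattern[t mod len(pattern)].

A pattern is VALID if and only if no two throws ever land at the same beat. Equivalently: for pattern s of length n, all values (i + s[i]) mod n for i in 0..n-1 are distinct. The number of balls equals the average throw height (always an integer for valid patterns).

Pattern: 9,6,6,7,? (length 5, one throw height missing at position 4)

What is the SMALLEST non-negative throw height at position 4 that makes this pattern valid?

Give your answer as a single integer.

Answer: 2

Derivation:
i=0: (0 + 9) mod 5 = 4
i=1: (1 + 6) mod 5 = 2
i=2: (2 + 6) mod 5 = 3
i=3: (3 + 7) mod 5 = 0
i=4: s[i]=? (unknown)
Known residues: [0, 2, 3, 4]; need a permutation of 0..4, so missing residue r = 1
Need (4 + s) mod 5 = 1; smallest s = (1 - 4) mod 5 = 2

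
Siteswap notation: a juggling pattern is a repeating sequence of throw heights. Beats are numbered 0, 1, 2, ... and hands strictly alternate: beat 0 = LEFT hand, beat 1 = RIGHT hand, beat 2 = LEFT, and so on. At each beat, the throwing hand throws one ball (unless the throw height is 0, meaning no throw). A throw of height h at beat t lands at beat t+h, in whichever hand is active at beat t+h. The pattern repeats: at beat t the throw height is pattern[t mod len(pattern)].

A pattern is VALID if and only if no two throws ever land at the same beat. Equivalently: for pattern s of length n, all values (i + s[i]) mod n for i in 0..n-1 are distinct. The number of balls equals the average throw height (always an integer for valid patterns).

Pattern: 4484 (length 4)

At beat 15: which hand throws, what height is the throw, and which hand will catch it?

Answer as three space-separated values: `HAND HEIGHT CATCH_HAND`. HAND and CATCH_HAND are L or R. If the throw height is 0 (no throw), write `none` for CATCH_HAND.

Beat 15: 15 mod 2 = 1, so hand = R
Throw height = pattern[15 mod 4] = pattern[3] = 4
Lands at beat 15+4=19, 19 mod 2 = 1, so catch hand = R

Answer: R 4 R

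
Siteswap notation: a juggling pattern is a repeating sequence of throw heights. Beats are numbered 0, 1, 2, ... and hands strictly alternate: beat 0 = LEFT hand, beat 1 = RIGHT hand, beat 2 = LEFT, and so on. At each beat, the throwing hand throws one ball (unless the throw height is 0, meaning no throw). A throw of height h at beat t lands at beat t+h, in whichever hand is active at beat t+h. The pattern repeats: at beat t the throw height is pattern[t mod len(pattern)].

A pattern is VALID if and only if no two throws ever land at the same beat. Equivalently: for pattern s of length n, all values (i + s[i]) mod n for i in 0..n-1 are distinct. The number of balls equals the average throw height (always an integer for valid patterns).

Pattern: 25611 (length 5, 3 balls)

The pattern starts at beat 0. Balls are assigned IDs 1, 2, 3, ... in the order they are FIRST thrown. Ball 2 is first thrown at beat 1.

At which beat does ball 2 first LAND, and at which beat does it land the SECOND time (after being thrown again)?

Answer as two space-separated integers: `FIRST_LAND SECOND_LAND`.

Beat 0 (L): throw ball1 h=2 -> lands@2:L; in-air after throw: [b1@2:L]
Beat 1 (R): throw ball2 h=5 -> lands@6:L; in-air after throw: [b1@2:L b2@6:L]
Beat 2 (L): throw ball1 h=6 -> lands@8:L; in-air after throw: [b2@6:L b1@8:L]
Beat 3 (R): throw ball3 h=1 -> lands@4:L; in-air after throw: [b3@4:L b2@6:L b1@8:L]
Beat 4 (L): throw ball3 h=1 -> lands@5:R; in-air after throw: [b3@5:R b2@6:L b1@8:L]
Beat 5 (R): throw ball3 h=2 -> lands@7:R; in-air after throw: [b2@6:L b3@7:R b1@8:L]
Beat 6 (L): throw ball2 h=5 -> lands@11:R; in-air after throw: [b3@7:R b1@8:L b2@11:R]
Beat 7 (R): throw ball3 h=6 -> lands@13:R; in-air after throw: [b1@8:L b2@11:R b3@13:R]
Beat 8 (L): throw ball1 h=1 -> lands@9:R; in-air after throw: [b1@9:R b2@11:R b3@13:R]
Beat 9 (R): throw ball1 h=1 -> lands@10:L; in-air after throw: [b1@10:L b2@11:R b3@13:R]
Beat 10 (L): throw ball1 h=2 -> lands@12:L; in-air after throw: [b2@11:R b1@12:L b3@13:R]
Beat 11 (R): throw ball2 h=5 -> lands@16:L; in-air after throw: [b1@12:L b3@13:R b2@16:L]
Ball 2: thrown@1 h=5 -> first land @6; rethrown@6 h=5 -> second land @11

Answer: 6 11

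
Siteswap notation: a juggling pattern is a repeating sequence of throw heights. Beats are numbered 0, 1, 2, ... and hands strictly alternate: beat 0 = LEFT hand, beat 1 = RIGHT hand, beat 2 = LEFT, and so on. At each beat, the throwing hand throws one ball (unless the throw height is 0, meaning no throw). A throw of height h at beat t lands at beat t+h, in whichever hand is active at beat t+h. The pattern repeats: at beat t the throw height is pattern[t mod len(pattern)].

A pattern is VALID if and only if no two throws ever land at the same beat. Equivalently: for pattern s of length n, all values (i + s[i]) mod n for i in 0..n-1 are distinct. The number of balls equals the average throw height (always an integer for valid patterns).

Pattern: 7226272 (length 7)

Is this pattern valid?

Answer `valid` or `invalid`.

Answer: valid

Derivation:
i=0: (i + s[i]) mod n = (0 + 7) mod 7 = 0
i=1: (i + s[i]) mod n = (1 + 2) mod 7 = 3
i=2: (i + s[i]) mod n = (2 + 2) mod 7 = 4
i=3: (i + s[i]) mod n = (3 + 6) mod 7 = 2
i=4: (i + s[i]) mod n = (4 + 2) mod 7 = 6
i=5: (i + s[i]) mod n = (5 + 7) mod 7 = 5
i=6: (i + s[i]) mod n = (6 + 2) mod 7 = 1
Residues: [0, 3, 4, 2, 6, 5, 1], distinct: True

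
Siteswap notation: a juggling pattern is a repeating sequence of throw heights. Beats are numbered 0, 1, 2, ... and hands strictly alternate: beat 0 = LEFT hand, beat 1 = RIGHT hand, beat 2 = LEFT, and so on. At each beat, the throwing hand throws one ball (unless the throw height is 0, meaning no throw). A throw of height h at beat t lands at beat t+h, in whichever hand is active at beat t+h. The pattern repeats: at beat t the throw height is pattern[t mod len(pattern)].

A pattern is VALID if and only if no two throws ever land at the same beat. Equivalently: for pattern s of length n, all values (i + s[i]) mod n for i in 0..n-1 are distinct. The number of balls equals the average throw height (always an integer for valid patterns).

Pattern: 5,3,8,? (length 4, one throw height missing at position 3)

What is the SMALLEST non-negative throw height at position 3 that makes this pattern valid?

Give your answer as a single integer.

Answer: 0

Derivation:
i=0: (0 + 5) mod 4 = 1
i=1: (1 + 3) mod 4 = 0
i=2: (2 + 8) mod 4 = 2
i=3: s[i]=? (unknown)
Known residues: [0, 1, 2]; need a permutation of 0..3, so missing residue r = 3
Need (3 + s) mod 4 = 3; smallest s = (3 - 3) mod 4 = 0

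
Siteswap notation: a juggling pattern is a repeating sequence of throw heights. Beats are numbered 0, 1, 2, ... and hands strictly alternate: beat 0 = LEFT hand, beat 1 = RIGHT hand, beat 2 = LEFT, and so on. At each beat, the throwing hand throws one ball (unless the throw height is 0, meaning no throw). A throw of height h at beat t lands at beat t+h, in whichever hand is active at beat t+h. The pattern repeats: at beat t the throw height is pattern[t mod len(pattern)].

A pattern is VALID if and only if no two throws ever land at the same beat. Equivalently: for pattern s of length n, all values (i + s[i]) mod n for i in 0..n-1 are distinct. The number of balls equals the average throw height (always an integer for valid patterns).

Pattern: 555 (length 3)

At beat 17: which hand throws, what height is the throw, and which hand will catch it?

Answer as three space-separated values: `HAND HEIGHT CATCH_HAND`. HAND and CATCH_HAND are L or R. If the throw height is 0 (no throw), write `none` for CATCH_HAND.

Answer: R 5 L

Derivation:
Beat 17: 17 mod 2 = 1, so hand = R
Throw height = pattern[17 mod 3] = pattern[2] = 5
Lands at beat 17+5=22, 22 mod 2 = 0, so catch hand = L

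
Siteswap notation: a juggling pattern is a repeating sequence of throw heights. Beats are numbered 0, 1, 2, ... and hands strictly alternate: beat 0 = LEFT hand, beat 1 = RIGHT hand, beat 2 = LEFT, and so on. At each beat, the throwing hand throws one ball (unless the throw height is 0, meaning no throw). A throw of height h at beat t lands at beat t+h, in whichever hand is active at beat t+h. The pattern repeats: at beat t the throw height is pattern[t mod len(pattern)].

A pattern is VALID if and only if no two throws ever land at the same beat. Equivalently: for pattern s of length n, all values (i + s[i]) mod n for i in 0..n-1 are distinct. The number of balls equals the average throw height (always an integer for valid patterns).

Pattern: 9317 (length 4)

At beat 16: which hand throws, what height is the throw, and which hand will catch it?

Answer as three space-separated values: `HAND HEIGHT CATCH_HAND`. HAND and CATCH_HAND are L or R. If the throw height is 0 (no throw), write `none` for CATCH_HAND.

Beat 16: 16 mod 2 = 0, so hand = L
Throw height = pattern[16 mod 4] = pattern[0] = 9
Lands at beat 16+9=25, 25 mod 2 = 1, so catch hand = R

Answer: L 9 R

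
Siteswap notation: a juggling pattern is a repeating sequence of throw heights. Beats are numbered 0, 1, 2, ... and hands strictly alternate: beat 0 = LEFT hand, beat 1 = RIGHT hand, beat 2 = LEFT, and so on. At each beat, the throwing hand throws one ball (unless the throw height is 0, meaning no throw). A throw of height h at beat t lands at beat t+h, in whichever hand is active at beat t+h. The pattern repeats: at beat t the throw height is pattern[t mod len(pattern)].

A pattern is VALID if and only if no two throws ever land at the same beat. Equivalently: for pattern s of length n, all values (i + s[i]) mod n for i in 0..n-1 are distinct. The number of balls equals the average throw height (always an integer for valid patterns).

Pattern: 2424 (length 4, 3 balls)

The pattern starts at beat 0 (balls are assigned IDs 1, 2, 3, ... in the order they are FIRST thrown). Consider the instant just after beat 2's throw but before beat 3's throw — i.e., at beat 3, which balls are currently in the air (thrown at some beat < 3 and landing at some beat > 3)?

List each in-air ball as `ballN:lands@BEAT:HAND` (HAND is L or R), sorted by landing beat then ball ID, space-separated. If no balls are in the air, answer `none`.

Answer: ball1:lands@4:L ball2:lands@5:R

Derivation:
Beat 0 (L): throw ball1 h=2 -> lands@2:L; in-air after throw: [b1@2:L]
Beat 1 (R): throw ball2 h=4 -> lands@5:R; in-air after throw: [b1@2:L b2@5:R]
Beat 2 (L): throw ball1 h=2 -> lands@4:L; in-air after throw: [b1@4:L b2@5:R]
Beat 3 (R): throw ball3 h=4 -> lands@7:R; in-air after throw: [b1@4:L b2@5:R b3@7:R]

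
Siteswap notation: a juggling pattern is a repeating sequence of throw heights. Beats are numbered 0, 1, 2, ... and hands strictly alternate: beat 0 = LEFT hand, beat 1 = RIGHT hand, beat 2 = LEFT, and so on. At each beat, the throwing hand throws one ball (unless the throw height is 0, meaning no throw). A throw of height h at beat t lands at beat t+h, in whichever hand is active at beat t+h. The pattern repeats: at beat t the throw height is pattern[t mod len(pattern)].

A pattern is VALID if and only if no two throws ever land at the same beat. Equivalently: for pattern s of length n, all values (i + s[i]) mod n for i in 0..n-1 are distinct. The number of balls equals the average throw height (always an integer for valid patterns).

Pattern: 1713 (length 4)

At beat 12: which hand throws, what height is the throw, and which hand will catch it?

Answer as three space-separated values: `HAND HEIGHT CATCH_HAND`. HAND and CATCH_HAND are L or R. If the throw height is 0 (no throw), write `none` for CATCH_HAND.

Beat 12: 12 mod 2 = 0, so hand = L
Throw height = pattern[12 mod 4] = pattern[0] = 1
Lands at beat 12+1=13, 13 mod 2 = 1, so catch hand = R

Answer: L 1 R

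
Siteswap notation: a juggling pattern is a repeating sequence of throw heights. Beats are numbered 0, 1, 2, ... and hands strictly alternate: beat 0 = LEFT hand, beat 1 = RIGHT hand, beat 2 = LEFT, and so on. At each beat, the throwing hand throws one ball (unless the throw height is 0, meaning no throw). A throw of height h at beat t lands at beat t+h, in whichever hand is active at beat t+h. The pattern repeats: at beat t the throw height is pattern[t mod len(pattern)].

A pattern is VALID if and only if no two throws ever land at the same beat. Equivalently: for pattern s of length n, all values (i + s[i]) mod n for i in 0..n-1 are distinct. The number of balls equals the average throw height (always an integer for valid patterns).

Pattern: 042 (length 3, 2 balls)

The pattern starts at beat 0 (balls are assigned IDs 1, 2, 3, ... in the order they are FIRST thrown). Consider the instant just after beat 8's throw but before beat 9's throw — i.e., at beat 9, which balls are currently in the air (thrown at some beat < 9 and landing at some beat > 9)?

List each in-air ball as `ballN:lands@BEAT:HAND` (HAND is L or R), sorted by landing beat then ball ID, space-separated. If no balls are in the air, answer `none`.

Beat 1 (R): throw ball1 h=4 -> lands@5:R; in-air after throw: [b1@5:R]
Beat 2 (L): throw ball2 h=2 -> lands@4:L; in-air after throw: [b2@4:L b1@5:R]
Beat 4 (L): throw ball2 h=4 -> lands@8:L; in-air after throw: [b1@5:R b2@8:L]
Beat 5 (R): throw ball1 h=2 -> lands@7:R; in-air after throw: [b1@7:R b2@8:L]
Beat 7 (R): throw ball1 h=4 -> lands@11:R; in-air after throw: [b2@8:L b1@11:R]
Beat 8 (L): throw ball2 h=2 -> lands@10:L; in-air after throw: [b2@10:L b1@11:R]

Answer: ball2:lands@10:L ball1:lands@11:R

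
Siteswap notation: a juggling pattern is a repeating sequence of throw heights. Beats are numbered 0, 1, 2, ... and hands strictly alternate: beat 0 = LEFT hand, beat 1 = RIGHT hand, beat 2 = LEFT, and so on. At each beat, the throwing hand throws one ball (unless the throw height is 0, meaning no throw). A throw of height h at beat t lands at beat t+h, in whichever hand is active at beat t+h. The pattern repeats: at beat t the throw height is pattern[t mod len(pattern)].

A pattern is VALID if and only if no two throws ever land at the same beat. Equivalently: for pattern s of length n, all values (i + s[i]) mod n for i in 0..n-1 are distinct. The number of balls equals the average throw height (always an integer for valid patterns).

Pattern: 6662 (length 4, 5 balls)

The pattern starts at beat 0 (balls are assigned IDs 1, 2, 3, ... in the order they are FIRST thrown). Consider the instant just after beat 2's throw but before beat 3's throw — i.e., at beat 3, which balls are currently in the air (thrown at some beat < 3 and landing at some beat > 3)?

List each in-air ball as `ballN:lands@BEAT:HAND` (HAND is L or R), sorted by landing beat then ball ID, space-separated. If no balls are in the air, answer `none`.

Answer: ball1:lands@6:L ball2:lands@7:R ball3:lands@8:L

Derivation:
Beat 0 (L): throw ball1 h=6 -> lands@6:L; in-air after throw: [b1@6:L]
Beat 1 (R): throw ball2 h=6 -> lands@7:R; in-air after throw: [b1@6:L b2@7:R]
Beat 2 (L): throw ball3 h=6 -> lands@8:L; in-air after throw: [b1@6:L b2@7:R b3@8:L]
Beat 3 (R): throw ball4 h=2 -> lands@5:R; in-air after throw: [b4@5:R b1@6:L b2@7:R b3@8:L]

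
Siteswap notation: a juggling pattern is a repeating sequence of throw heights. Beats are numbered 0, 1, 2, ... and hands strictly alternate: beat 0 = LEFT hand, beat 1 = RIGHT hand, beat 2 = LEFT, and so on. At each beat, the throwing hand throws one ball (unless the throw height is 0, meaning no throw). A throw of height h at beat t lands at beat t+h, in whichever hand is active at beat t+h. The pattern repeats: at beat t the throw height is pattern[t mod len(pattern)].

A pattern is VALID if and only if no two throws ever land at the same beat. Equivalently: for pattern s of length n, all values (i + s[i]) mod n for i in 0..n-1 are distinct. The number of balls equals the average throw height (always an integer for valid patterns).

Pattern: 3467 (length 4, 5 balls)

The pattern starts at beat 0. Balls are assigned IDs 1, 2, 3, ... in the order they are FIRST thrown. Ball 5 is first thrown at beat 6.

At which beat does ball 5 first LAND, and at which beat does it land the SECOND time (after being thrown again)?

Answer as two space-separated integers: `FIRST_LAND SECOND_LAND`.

Beat 0 (L): throw ball1 h=3 -> lands@3:R; in-air after throw: [b1@3:R]
Beat 1 (R): throw ball2 h=4 -> lands@5:R; in-air after throw: [b1@3:R b2@5:R]
Beat 2 (L): throw ball3 h=6 -> lands@8:L; in-air after throw: [b1@3:R b2@5:R b3@8:L]
Beat 3 (R): throw ball1 h=7 -> lands@10:L; in-air after throw: [b2@5:R b3@8:L b1@10:L]
Beat 4 (L): throw ball4 h=3 -> lands@7:R; in-air after throw: [b2@5:R b4@7:R b3@8:L b1@10:L]
Beat 5 (R): throw ball2 h=4 -> lands@9:R; in-air after throw: [b4@7:R b3@8:L b2@9:R b1@10:L]
Beat 6 (L): throw ball5 h=6 -> lands@12:L; in-air after throw: [b4@7:R b3@8:L b2@9:R b1@10:L b5@12:L]
Beat 7 (R): throw ball4 h=7 -> lands@14:L; in-air after throw: [b3@8:L b2@9:R b1@10:L b5@12:L b4@14:L]
Beat 8 (L): throw ball3 h=3 -> lands@11:R; in-air after throw: [b2@9:R b1@10:L b3@11:R b5@12:L b4@14:L]
Beat 9 (R): throw ball2 h=4 -> lands@13:R; in-air after throw: [b1@10:L b3@11:R b5@12:L b2@13:R b4@14:L]
Beat 10 (L): throw ball1 h=6 -> lands@16:L; in-air after throw: [b3@11:R b5@12:L b2@13:R b4@14:L b1@16:L]
Beat 11 (R): throw ball3 h=7 -> lands@18:L; in-air after throw: [b5@12:L b2@13:R b4@14:L b1@16:L b3@18:L]
Beat 12 (L): throw ball5 h=3 -> lands@15:R; in-air after throw: [b2@13:R b4@14:L b5@15:R b1@16:L b3@18:L]
Beat 13 (R): throw ball2 h=4 -> lands@17:R; in-air after throw: [b4@14:L b5@15:R b1@16:L b2@17:R b3@18:L]
Beat 14 (L): throw ball4 h=6 -> lands@20:L; in-air after throw: [b5@15:R b1@16:L b2@17:R b3@18:L b4@20:L]
Beat 15 (R): throw ball5 h=7 -> lands@22:L; in-air after throw: [b1@16:L b2@17:R b3@18:L b4@20:L b5@22:L]
Ball 5: thrown@6 h=6 -> first land @12; rethrown@12 h=3 -> second land @15

Answer: 12 15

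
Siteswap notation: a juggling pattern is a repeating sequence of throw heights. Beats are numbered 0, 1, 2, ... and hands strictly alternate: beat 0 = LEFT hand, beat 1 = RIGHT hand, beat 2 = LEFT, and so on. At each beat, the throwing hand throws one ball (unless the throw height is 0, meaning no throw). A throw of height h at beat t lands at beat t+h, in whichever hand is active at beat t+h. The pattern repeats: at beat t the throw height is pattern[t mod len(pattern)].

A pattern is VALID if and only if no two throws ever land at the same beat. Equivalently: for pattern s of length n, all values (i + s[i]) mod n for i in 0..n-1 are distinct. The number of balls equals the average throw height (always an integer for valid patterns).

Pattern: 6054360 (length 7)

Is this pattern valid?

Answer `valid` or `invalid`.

Answer: invalid

Derivation:
i=0: (i + s[i]) mod n = (0 + 6) mod 7 = 6
i=1: (i + s[i]) mod n = (1 + 0) mod 7 = 1
i=2: (i + s[i]) mod n = (2 + 5) mod 7 = 0
i=3: (i + s[i]) mod n = (3 + 4) mod 7 = 0
i=4: (i + s[i]) mod n = (4 + 3) mod 7 = 0
i=5: (i + s[i]) mod n = (5 + 6) mod 7 = 4
i=6: (i + s[i]) mod n = (6 + 0) mod 7 = 6
Residues: [6, 1, 0, 0, 0, 4, 6], distinct: False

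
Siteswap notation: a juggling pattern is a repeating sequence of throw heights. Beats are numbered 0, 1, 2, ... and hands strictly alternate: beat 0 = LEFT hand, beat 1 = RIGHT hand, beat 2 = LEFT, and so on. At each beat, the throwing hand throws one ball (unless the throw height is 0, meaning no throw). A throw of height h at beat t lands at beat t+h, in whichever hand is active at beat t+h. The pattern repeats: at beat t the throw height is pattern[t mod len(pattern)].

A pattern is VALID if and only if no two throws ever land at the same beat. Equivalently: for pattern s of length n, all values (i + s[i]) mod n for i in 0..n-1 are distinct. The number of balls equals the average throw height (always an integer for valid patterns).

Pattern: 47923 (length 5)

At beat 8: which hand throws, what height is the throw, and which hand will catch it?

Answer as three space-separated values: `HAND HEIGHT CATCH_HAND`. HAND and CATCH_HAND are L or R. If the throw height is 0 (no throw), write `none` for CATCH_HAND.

Beat 8: 8 mod 2 = 0, so hand = L
Throw height = pattern[8 mod 5] = pattern[3] = 2
Lands at beat 8+2=10, 10 mod 2 = 0, so catch hand = L

Answer: L 2 L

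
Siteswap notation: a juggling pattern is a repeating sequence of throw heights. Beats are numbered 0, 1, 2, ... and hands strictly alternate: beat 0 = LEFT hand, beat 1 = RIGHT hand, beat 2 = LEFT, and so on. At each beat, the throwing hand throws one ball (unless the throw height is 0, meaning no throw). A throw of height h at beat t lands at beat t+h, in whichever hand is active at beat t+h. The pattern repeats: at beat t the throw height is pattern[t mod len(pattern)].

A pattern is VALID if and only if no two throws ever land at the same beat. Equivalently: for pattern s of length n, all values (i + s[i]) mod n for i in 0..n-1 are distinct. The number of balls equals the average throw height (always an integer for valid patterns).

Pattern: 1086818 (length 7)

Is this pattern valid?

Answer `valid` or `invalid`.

Answer: invalid

Derivation:
i=0: (i + s[i]) mod n = (0 + 1) mod 7 = 1
i=1: (i + s[i]) mod n = (1 + 0) mod 7 = 1
i=2: (i + s[i]) mod n = (2 + 8) mod 7 = 3
i=3: (i + s[i]) mod n = (3 + 6) mod 7 = 2
i=4: (i + s[i]) mod n = (4 + 8) mod 7 = 5
i=5: (i + s[i]) mod n = (5 + 1) mod 7 = 6
i=6: (i + s[i]) mod n = (6 + 8) mod 7 = 0
Residues: [1, 1, 3, 2, 5, 6, 0], distinct: False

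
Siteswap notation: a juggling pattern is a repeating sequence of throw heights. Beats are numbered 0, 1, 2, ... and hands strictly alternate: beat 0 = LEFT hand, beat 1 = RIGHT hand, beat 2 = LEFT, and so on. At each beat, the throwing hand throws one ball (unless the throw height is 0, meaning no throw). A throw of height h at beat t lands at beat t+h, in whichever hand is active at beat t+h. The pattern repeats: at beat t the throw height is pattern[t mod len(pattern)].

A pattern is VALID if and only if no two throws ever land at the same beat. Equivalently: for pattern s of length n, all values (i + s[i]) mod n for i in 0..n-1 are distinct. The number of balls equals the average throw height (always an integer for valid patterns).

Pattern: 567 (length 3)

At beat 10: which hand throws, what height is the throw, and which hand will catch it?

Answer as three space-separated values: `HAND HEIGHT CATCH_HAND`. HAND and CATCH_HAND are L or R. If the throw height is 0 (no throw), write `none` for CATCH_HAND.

Beat 10: 10 mod 2 = 0, so hand = L
Throw height = pattern[10 mod 3] = pattern[1] = 6
Lands at beat 10+6=16, 16 mod 2 = 0, so catch hand = L

Answer: L 6 L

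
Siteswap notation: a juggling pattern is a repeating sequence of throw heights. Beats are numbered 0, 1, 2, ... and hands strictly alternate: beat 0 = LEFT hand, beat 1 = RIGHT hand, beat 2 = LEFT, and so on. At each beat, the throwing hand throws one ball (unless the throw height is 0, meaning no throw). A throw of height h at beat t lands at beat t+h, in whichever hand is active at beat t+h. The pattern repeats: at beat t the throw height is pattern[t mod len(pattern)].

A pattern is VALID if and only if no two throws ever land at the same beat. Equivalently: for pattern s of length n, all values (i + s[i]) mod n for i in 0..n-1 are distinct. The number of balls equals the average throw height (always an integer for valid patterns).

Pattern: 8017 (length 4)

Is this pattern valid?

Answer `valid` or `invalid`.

Answer: valid

Derivation:
i=0: (i + s[i]) mod n = (0 + 8) mod 4 = 0
i=1: (i + s[i]) mod n = (1 + 0) mod 4 = 1
i=2: (i + s[i]) mod n = (2 + 1) mod 4 = 3
i=3: (i + s[i]) mod n = (3 + 7) mod 4 = 2
Residues: [0, 1, 3, 2], distinct: True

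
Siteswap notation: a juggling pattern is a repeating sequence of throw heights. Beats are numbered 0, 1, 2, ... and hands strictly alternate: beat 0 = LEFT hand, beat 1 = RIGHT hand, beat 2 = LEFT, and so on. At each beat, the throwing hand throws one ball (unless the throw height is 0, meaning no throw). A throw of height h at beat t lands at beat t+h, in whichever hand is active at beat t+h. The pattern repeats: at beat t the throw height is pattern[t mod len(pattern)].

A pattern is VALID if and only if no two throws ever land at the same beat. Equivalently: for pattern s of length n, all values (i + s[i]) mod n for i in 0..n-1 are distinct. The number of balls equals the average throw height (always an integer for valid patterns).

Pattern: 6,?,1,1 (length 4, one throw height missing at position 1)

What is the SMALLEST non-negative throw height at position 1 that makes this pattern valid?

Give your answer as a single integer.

Answer: 0

Derivation:
i=0: (0 + 6) mod 4 = 2
i=1: s[i]=? (unknown)
i=2: (2 + 1) mod 4 = 3
i=3: (3 + 1) mod 4 = 0
Known residues: [0, 2, 3]; need a permutation of 0..3, so missing residue r = 1
Need (1 + s) mod 4 = 1; smallest s = (1 - 1) mod 4 = 0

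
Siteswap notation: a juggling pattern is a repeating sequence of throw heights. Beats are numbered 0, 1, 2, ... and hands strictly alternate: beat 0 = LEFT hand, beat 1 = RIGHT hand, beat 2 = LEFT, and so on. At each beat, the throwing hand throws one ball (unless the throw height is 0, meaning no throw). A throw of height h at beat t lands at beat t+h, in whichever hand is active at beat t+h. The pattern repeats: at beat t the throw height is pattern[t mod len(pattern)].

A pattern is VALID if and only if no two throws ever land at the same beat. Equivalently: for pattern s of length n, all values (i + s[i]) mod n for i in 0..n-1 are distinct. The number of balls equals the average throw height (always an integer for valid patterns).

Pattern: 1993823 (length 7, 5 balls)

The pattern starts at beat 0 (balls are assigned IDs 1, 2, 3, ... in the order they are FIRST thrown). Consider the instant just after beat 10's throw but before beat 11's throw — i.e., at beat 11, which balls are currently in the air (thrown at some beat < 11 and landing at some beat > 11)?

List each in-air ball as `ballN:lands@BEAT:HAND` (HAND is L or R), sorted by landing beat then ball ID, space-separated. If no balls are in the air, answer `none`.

Beat 0 (L): throw ball1 h=1 -> lands@1:R; in-air after throw: [b1@1:R]
Beat 1 (R): throw ball1 h=9 -> lands@10:L; in-air after throw: [b1@10:L]
Beat 2 (L): throw ball2 h=9 -> lands@11:R; in-air after throw: [b1@10:L b2@11:R]
Beat 3 (R): throw ball3 h=3 -> lands@6:L; in-air after throw: [b3@6:L b1@10:L b2@11:R]
Beat 4 (L): throw ball4 h=8 -> lands@12:L; in-air after throw: [b3@6:L b1@10:L b2@11:R b4@12:L]
Beat 5 (R): throw ball5 h=2 -> lands@7:R; in-air after throw: [b3@6:L b5@7:R b1@10:L b2@11:R b4@12:L]
Beat 6 (L): throw ball3 h=3 -> lands@9:R; in-air after throw: [b5@7:R b3@9:R b1@10:L b2@11:R b4@12:L]
Beat 7 (R): throw ball5 h=1 -> lands@8:L; in-air after throw: [b5@8:L b3@9:R b1@10:L b2@11:R b4@12:L]
Beat 8 (L): throw ball5 h=9 -> lands@17:R; in-air after throw: [b3@9:R b1@10:L b2@11:R b4@12:L b5@17:R]
Beat 9 (R): throw ball3 h=9 -> lands@18:L; in-air after throw: [b1@10:L b2@11:R b4@12:L b5@17:R b3@18:L]
Beat 10 (L): throw ball1 h=3 -> lands@13:R; in-air after throw: [b2@11:R b4@12:L b1@13:R b5@17:R b3@18:L]
Beat 11 (R): throw ball2 h=8 -> lands@19:R; in-air after throw: [b4@12:L b1@13:R b5@17:R b3@18:L b2@19:R]

Answer: ball4:lands@12:L ball1:lands@13:R ball5:lands@17:R ball3:lands@18:L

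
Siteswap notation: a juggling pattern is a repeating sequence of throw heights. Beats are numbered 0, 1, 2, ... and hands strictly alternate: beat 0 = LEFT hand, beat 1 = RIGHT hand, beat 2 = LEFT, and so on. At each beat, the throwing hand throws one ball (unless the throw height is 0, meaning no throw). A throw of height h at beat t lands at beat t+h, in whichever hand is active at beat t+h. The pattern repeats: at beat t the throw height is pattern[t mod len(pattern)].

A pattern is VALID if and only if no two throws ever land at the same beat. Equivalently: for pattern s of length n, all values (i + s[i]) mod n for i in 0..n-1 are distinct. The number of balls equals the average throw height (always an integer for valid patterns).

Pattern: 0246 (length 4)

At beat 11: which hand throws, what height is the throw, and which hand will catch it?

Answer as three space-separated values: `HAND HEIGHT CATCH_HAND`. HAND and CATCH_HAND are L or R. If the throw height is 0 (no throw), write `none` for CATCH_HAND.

Answer: R 6 R

Derivation:
Beat 11: 11 mod 2 = 1, so hand = R
Throw height = pattern[11 mod 4] = pattern[3] = 6
Lands at beat 11+6=17, 17 mod 2 = 1, so catch hand = R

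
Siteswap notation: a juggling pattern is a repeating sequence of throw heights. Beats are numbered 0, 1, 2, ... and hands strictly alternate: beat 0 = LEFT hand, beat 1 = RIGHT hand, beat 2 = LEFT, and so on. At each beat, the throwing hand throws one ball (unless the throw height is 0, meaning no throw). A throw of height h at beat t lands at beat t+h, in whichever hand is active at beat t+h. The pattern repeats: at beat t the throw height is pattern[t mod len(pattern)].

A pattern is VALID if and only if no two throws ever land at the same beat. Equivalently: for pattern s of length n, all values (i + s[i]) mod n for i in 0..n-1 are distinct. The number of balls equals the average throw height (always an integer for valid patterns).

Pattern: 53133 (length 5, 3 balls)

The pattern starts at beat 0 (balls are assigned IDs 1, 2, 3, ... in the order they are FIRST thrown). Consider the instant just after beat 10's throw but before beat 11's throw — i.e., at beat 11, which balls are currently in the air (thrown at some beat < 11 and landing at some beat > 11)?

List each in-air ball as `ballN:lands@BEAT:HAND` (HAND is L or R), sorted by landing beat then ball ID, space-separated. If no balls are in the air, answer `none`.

Beat 0 (L): throw ball1 h=5 -> lands@5:R; in-air after throw: [b1@5:R]
Beat 1 (R): throw ball2 h=3 -> lands@4:L; in-air after throw: [b2@4:L b1@5:R]
Beat 2 (L): throw ball3 h=1 -> lands@3:R; in-air after throw: [b3@3:R b2@4:L b1@5:R]
Beat 3 (R): throw ball3 h=3 -> lands@6:L; in-air after throw: [b2@4:L b1@5:R b3@6:L]
Beat 4 (L): throw ball2 h=3 -> lands@7:R; in-air after throw: [b1@5:R b3@6:L b2@7:R]
Beat 5 (R): throw ball1 h=5 -> lands@10:L; in-air after throw: [b3@6:L b2@7:R b1@10:L]
Beat 6 (L): throw ball3 h=3 -> lands@9:R; in-air after throw: [b2@7:R b3@9:R b1@10:L]
Beat 7 (R): throw ball2 h=1 -> lands@8:L; in-air after throw: [b2@8:L b3@9:R b1@10:L]
Beat 8 (L): throw ball2 h=3 -> lands@11:R; in-air after throw: [b3@9:R b1@10:L b2@11:R]
Beat 9 (R): throw ball3 h=3 -> lands@12:L; in-air after throw: [b1@10:L b2@11:R b3@12:L]
Beat 10 (L): throw ball1 h=5 -> lands@15:R; in-air after throw: [b2@11:R b3@12:L b1@15:R]
Beat 11 (R): throw ball2 h=3 -> lands@14:L; in-air after throw: [b3@12:L b2@14:L b1@15:R]

Answer: ball3:lands@12:L ball1:lands@15:R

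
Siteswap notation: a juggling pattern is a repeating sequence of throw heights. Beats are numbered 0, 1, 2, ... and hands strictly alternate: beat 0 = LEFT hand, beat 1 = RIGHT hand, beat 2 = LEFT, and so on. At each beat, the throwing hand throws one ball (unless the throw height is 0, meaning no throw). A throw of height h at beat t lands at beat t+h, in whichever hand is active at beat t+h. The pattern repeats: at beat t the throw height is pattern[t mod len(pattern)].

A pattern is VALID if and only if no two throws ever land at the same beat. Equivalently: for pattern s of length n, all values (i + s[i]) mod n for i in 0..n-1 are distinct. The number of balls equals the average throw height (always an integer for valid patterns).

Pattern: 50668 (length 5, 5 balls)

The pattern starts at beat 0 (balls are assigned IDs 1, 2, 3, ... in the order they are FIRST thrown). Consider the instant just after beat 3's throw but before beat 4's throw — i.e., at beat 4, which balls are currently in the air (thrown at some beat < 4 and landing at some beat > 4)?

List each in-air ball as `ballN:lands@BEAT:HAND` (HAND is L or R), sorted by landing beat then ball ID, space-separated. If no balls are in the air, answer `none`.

Answer: ball1:lands@5:R ball2:lands@8:L ball3:lands@9:R

Derivation:
Beat 0 (L): throw ball1 h=5 -> lands@5:R; in-air after throw: [b1@5:R]
Beat 2 (L): throw ball2 h=6 -> lands@8:L; in-air after throw: [b1@5:R b2@8:L]
Beat 3 (R): throw ball3 h=6 -> lands@9:R; in-air after throw: [b1@5:R b2@8:L b3@9:R]
Beat 4 (L): throw ball4 h=8 -> lands@12:L; in-air after throw: [b1@5:R b2@8:L b3@9:R b4@12:L]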